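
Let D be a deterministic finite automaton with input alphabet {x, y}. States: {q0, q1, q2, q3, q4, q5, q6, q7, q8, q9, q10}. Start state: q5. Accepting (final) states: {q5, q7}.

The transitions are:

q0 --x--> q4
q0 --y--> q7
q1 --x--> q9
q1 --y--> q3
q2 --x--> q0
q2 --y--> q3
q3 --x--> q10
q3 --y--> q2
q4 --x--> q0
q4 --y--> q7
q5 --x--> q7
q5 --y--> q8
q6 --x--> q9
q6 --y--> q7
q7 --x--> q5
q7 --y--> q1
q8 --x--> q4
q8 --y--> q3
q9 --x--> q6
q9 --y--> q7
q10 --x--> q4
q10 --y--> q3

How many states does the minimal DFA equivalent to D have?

P0 = {q5,q7} | {q0,q1,q2,q3,q4,q6,q8,q9,q10}.
On input y, block {q0,q1,q2,q3,q4,q6,q8,q9,q10} splits into {q1,q2,q3,q8,q10} and {q0,q4,q6,q9}.
On input x, block {q1,q2,q3,q8,q10} splits into {q1,q2,q8,q10} and {q3}.
No further refinement is possible. Final partition (4 blocks): {q5,q7} | {q1,q2,q8,q10} | {q0,q4,q6,q9} | {q3}.

4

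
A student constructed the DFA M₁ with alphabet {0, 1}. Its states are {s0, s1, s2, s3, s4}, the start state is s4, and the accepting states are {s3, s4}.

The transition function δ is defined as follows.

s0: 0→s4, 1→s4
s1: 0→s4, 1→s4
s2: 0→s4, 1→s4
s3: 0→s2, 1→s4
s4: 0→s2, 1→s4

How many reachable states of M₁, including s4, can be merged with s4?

1

First remove the unreachable states {s0,s1,s3}; 2 states remain.
Initial partition by acceptance: {s4} | {s2}.
The partition is now stable with 2 blocks: {s4} | {s2}.
State s4 belongs to the block {s4}, which has 1 states.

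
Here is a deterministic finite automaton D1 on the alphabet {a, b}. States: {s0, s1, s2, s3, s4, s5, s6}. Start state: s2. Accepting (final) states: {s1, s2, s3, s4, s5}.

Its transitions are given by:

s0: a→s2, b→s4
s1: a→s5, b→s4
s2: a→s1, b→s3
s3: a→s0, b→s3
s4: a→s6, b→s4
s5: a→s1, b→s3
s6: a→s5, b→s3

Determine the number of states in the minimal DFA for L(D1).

3

Start with accepting vs non-accepting: {s1,s2,s3,s4,s5} | {s0,s6}.
Refine {s1,s2,s3,s4,s5} on symbol a: members go to different blocks, giving {s1,s2,s5} and {s3,s4}.
The partition is now stable with 3 blocks: {s1,s2,s5} | {s0,s6} | {s3,s4}.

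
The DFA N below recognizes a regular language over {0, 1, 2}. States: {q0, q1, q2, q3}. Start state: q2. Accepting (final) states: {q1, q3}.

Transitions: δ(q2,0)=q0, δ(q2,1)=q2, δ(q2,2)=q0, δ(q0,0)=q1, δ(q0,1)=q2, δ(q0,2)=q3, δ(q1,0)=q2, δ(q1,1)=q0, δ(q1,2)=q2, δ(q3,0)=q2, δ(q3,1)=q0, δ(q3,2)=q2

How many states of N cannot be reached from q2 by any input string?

Exploring from q2, all states are eventually visited, so none are unreachable.

0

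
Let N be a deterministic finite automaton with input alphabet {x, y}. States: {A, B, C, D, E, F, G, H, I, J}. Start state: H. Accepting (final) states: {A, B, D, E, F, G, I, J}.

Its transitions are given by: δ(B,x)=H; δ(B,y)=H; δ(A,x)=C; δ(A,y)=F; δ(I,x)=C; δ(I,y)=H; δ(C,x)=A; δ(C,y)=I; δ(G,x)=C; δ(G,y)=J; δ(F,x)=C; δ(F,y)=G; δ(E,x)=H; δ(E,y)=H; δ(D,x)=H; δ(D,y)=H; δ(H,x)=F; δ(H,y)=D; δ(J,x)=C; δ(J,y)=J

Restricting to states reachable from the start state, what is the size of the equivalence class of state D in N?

2

First remove the unreachable states {B,E}; 8 states remain.
P0 = {A,D,F,G,I,J} | {C,H}.
Refine {A,D,F,G,I,J} on symbol y: members go to different blocks, giving {A,F,G,J} and {D,I}.
Stable partition: {A,F,G,J} | {C,H} | {D,I} — 3 equivalence classes.
State D belongs to the block {D,I}, which has 2 states.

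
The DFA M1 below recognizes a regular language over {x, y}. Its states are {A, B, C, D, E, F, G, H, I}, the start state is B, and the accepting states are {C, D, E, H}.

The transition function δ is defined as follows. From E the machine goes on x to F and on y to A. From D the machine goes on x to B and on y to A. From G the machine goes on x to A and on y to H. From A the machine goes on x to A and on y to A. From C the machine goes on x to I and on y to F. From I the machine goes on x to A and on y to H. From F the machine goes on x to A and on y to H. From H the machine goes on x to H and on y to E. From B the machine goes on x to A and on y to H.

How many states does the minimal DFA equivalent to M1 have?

States {C,D,G,I} cannot be reached from the start state, so discard them.
Start with accepting vs non-accepting: {E,H} | {A,B,F}.
On input x, block {E,H} splits into {E} and {H}.
Refine {A,B,F} on symbol y: members go to different blocks, giving {B,F} and {A}.
The partition is now stable with 4 blocks: {E} | {B,F} | {H} | {A}.

4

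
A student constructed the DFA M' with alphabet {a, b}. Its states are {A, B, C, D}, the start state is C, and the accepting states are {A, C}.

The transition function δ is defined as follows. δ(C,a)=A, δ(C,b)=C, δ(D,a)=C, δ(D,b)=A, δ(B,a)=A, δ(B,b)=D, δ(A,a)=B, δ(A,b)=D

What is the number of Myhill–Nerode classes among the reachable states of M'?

Start with accepting vs non-accepting: {A,C} | {B,D}.
Refine {A,C} on symbol a: members go to different blocks, giving {A} and {C}.
On input a, block {B,D} splits into {B} and {D}.
Stable partition: {A} | {B} | {C} | {D} — 4 equivalence classes.

4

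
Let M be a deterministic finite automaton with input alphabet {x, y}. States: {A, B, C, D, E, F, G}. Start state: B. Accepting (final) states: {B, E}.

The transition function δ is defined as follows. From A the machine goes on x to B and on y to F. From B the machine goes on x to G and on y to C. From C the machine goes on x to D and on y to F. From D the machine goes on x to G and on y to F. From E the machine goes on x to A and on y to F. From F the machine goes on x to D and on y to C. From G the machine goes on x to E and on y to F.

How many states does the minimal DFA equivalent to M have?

4

All states are reachable from the start state.
Start with accepting vs non-accepting: {B,E} | {A,C,D,F,G}.
Refine {A,C,D,F,G} on symbol x: members go to different blocks, giving {C,D,F} and {A,G}.
Refine {C,D,F} on symbol x: members go to different blocks, giving {C,F} and {D}.
Stable partition: {B,E} | {C,F} | {A,G} | {D} — 4 equivalence classes.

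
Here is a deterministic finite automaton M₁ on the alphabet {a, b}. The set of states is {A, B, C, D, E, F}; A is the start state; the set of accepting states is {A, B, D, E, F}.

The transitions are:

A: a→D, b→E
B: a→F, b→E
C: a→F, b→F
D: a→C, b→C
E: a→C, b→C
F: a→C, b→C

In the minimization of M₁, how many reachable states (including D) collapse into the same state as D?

3

States {B} cannot be reached from the start state, so discard them.
Start with accepting vs non-accepting: {A,D,E,F} | {C}.
Split {A,D,E,F} by δ(·,a) → {D,E,F} and {A}.
Stable partition: {D,E,F} | {C} | {A} — 3 equivalence classes.
State D belongs to the block {D,E,F}, which has 3 states.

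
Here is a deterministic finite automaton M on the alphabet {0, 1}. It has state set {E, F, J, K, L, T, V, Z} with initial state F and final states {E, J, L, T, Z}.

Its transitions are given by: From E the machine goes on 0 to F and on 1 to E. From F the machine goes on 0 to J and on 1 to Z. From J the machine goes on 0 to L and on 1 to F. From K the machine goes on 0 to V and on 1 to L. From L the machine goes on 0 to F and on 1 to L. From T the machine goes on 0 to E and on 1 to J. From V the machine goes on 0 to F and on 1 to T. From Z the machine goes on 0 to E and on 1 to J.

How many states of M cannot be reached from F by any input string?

3

BFS from F reaches {E, F, J, L, Z}; the 3 state(s) K, T, V are never visited.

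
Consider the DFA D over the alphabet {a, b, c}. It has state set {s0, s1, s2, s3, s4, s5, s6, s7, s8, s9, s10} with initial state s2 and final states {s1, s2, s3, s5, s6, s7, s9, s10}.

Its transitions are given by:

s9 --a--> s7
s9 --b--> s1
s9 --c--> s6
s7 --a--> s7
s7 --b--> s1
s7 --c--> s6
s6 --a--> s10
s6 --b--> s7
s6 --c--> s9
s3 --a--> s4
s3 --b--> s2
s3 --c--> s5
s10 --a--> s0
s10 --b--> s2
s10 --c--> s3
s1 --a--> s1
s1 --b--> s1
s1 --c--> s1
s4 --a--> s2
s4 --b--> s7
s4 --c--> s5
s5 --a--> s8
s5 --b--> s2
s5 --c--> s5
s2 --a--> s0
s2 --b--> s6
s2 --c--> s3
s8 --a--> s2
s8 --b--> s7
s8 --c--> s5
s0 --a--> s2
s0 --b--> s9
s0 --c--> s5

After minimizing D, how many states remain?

Every state is reachable, so we keep all 11.
Initial partition by acceptance: {s1,s2,s3,s5,s6,s7,s9,s10} | {s0,s4,s8}.
Split {s1,s2,s3,s5,s6,s7,s9,s10} by δ(·,a) → {s1,s6,s7,s9} and {s2,s3,s5,s10}.
On input a, block {s1,s6,s7,s9} splits into {s1,s7,s9} and {s6}.
Split {s1,s7,s9} by δ(·,c) → {s7,s9} and {s1}.
Refine {s2,s3,s5,s10} on symbol b: members go to different blocks, giving {s3,s5,s10} and {s2}.
Stable partition: {s7,s9} | {s0,s4,s8} | {s3,s5,s10} | {s6} | {s1} | {s2} — 6 equivalence classes.

6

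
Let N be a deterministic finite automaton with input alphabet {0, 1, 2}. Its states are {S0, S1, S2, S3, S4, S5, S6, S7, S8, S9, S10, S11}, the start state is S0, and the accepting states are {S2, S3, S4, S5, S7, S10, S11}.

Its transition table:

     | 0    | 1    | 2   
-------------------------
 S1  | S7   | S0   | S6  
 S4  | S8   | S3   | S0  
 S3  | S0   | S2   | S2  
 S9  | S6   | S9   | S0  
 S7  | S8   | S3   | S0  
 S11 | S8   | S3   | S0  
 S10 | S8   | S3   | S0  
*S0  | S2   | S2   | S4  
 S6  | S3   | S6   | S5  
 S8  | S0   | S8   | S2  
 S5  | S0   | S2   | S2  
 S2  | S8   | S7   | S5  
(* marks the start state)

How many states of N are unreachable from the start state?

5

No path from S0 leads to S1, S6, S9, S10, S11; the other 7 states are all reachable.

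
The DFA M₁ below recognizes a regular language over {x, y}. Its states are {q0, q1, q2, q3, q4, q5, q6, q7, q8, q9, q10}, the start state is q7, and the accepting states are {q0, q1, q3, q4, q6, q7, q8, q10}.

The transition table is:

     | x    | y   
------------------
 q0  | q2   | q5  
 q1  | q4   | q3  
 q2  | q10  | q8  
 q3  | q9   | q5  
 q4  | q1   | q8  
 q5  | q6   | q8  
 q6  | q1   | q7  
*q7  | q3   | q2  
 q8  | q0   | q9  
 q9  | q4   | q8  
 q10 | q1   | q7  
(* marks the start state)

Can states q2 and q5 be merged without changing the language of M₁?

Yes

Start with accepting vs non-accepting: {q0,q1,q3,q4,q6,q7,q8,q10} | {q2,q5,q9}.
Refine {q0,q1,q3,q4,q6,q7,q8,q10} on symbol x: members go to different blocks, giving {q1,q4,q6,q7,q8,q10} and {q0,q3}.
Split {q1,q4,q6,q7,q8,q10} by δ(·,x) → {q1,q4,q6,q10} and {q7,q8}.
On input y, block {q1,q4,q6,q10} splits into {q4,q6,q10} and {q1}.
No further refinement is possible. Final partition (5 blocks): {q4,q6,q10} | {q2,q5,q9} | {q0,q3} | {q7,q8} | {q1}.
q2 and q5 lie in the same block of the stable partition, so they are equivalent — no string distinguishes them.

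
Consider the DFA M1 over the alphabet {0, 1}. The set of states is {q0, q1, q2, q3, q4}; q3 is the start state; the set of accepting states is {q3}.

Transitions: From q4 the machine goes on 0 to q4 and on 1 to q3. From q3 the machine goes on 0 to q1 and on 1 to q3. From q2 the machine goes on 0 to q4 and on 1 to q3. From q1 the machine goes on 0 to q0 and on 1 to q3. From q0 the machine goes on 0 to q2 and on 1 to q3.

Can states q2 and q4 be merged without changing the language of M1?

Yes

Every state is reachable, so we keep all 5.
Initial partition by acceptance: {q3} | {q0,q1,q2,q4}.
No further refinement is possible. Final partition (2 blocks): {q3} | {q0,q1,q2,q4}.
q2 and q4 lie in the same block of the stable partition, so they are equivalent — no string distinguishes them.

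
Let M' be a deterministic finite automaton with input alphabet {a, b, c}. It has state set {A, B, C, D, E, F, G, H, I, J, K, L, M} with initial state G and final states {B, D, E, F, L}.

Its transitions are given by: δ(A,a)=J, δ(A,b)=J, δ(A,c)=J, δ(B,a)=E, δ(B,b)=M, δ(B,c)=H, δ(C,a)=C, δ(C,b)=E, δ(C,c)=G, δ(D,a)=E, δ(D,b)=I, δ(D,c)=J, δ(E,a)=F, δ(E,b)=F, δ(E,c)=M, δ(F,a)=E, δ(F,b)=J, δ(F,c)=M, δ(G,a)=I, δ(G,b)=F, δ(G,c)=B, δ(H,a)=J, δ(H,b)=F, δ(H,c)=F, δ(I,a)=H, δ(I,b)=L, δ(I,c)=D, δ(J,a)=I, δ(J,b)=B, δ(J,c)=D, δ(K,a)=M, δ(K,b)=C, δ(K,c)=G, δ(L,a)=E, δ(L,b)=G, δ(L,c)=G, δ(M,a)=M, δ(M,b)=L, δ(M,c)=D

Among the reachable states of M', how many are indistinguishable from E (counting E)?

Reachable states from the start: {B,D,E,F,G,H,I,J,L,M}. Unreachable: {A,C,K} — drop them.
Initial partition by acceptance: {B,D,E,F,L} | {G,H,I,J,M}.
Split {B,D,E,F,L} by δ(·,b) → {B,D,F,L} and {E}.
No further refinement is possible. Final partition (3 blocks): {B,D,F,L} | {G,H,I,J,M} | {E}.
The equivalence class containing E is {E}, of size 1.

1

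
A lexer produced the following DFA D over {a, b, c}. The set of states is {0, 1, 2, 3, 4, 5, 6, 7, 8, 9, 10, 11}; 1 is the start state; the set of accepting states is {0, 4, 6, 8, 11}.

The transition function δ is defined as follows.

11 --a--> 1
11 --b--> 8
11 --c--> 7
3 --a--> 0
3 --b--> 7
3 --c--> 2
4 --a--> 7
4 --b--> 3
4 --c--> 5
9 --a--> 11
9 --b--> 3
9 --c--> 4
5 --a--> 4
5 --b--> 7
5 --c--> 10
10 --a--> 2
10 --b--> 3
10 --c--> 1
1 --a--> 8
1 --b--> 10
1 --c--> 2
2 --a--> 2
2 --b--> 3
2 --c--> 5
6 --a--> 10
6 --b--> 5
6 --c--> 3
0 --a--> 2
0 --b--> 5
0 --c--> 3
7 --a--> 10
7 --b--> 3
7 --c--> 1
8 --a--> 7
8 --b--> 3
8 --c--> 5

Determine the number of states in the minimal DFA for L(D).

3

First remove the unreachable states {6,9,11}; 9 states remain.
Start with accepting vs non-accepting: {0,4,8} | {1,2,3,5,7,10}.
Refine {1,2,3,5,7,10} on symbol a: members go to different blocks, giving {1,3,5} and {2,7,10}.
No further refinement is possible. Final partition (3 blocks): {0,4,8} | {1,3,5} | {2,7,10}.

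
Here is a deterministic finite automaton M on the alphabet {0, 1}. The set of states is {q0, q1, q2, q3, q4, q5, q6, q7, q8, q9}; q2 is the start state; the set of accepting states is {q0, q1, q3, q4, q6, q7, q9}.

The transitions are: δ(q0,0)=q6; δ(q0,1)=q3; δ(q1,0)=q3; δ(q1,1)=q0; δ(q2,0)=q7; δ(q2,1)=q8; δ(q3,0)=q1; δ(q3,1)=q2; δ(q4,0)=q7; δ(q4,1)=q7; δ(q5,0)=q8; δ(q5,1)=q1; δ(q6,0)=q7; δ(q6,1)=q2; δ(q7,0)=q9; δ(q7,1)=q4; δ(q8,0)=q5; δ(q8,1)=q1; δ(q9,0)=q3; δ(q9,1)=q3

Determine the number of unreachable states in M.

0

A breadth-first search from the start state visits every state.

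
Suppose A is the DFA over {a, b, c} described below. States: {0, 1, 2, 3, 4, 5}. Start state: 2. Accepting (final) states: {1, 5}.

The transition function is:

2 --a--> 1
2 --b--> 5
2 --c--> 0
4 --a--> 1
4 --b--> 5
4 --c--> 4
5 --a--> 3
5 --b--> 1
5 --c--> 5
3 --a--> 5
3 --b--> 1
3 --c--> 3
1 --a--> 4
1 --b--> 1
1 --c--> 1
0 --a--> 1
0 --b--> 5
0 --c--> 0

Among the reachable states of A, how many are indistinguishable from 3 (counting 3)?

All states are reachable from the start state.
Start with accepting vs non-accepting: {1,5} | {0,2,3,4}.
No further refinement is possible. Final partition (2 blocks): {1,5} | {0,2,3,4}.
State 3 belongs to the block {0,2,3,4}, which has 4 states.

4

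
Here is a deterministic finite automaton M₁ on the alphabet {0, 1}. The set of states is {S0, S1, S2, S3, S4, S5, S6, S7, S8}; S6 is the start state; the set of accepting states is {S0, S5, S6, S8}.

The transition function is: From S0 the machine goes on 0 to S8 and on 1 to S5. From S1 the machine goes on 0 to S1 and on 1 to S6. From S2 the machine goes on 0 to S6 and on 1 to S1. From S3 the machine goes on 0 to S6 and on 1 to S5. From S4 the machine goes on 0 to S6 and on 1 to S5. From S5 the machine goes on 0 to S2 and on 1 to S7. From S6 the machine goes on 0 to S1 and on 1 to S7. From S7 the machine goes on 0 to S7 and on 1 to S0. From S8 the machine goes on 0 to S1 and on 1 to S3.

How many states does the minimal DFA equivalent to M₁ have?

8

Reachable states from the start: {S0,S1,S2,S3,S5,S6,S7,S8}. Unreachable: {S4} — drop them.
P0 = {S0,S5,S6,S8} | {S1,S2,S3,S7}.
On input 0, block {S0,S5,S6,S8} splits into {S5,S6,S8} and {S0}.
Split {S1,S2,S3,S7} by δ(·,0) → {S1,S7} and {S2,S3}.
On input 0, block {S5,S6,S8} splits into {S6,S8} and {S5}.
Split {S6,S8} by δ(·,1) → {S6} and {S8}.
Refine {S1,S7} on symbol 1: members go to different blocks, giving {S1} and {S7}.
On input 1, block {S2,S3} splits into {S2} and {S3}.
The partition is now stable with 8 blocks: {S6} | {S1} | {S0} | {S2} | {S5} | {S8} | {S7} | {S3}.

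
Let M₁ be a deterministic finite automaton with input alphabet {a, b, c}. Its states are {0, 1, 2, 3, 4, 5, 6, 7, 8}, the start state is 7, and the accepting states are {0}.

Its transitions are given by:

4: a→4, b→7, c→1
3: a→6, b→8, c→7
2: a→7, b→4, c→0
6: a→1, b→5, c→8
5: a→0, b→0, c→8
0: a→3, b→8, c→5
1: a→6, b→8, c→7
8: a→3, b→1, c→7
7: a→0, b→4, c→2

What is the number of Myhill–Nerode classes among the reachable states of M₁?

All states are reachable from the start state.
Start with accepting vs non-accepting: {0} | {1,2,3,4,5,6,7,8}.
Split {1,2,3,4,5,6,7,8} by δ(·,a) → {1,2,3,4,6,8} and {5,7}.
Split {1,2,3,4,6,8} by δ(·,a) → {1,3,4,6,8} and {2}.
Refine {1,3,4,6,8} on symbol b: members go to different blocks, giving {1,3,8} and {4,6}.
Split {1,3,8} by δ(·,a) → {1,3} and {8}.
On input b, block {5,7} splits into {5} and {7}.
On input a, block {4,6} splits into {4} and {6}.
Stable partition: {0} | {1,3} | {5} | {2} | {4} | {8} | {7} | {6} — 8 equivalence classes.

8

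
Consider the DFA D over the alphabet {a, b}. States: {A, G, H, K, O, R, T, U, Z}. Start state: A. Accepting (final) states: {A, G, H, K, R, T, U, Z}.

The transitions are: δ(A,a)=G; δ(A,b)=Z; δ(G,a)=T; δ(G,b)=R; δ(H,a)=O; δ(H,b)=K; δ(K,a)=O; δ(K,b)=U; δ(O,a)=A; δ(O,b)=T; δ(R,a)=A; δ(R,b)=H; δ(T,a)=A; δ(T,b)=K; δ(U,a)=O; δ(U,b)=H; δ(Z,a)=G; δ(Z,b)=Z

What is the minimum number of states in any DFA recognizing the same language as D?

All states are reachable from the start state.
Start with accepting vs non-accepting: {A,G,H,K,R,T,U,Z} | {O}.
Refine {A,G,H,K,R,T,U,Z} on symbol a: members go to different blocks, giving {A,G,R,T,Z} and {H,K,U}.
On input b, block {A,G,R,T,Z} splits into {A,G,Z} and {R,T}.
On input a, block {A,G,Z} splits into {A,Z} and {G}.
The partition is now stable with 5 blocks: {A,Z} | {O} | {H,K,U} | {R,T} | {G}.

5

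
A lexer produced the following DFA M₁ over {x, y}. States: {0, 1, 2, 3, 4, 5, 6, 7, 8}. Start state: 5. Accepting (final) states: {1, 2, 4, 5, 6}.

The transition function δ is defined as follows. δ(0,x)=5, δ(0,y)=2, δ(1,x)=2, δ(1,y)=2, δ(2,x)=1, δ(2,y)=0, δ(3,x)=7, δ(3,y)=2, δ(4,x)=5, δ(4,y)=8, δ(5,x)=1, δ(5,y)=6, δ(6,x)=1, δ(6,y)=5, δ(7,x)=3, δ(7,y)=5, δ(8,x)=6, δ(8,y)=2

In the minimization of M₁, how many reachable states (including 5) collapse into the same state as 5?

Reachable states from the start: {0,1,2,5,6}. Unreachable: {3,4,7,8} — drop them.
Initial partition by acceptance: {1,2,5,6} | {0}.
Refine {1,2,5,6} on symbol y: members go to different blocks, giving {1,5,6} and {2}.
Refine {1,5,6} on symbol x: members go to different blocks, giving {5,6} and {1}.
The partition is now stable with 4 blocks: {5,6} | {0} | {2} | {1}.
State 5 belongs to the block {5,6}, which has 2 states.

2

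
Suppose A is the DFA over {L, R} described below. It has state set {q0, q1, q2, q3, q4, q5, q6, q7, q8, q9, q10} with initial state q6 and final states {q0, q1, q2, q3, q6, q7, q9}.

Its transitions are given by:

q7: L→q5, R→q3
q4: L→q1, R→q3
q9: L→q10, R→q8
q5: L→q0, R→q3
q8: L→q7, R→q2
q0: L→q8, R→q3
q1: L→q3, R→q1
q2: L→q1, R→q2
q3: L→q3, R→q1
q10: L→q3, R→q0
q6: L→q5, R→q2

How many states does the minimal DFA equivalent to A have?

3

Reachable states from the start: {q0,q1,q2,q3,q5,q6,q7,q8}. Unreachable: {q4,q9,q10} — drop them.
Start with accepting vs non-accepting: {q0,q1,q2,q3,q6,q7} | {q5,q8}.
Refine {q0,q1,q2,q3,q6,q7} on symbol L: members go to different blocks, giving {q0,q6,q7} and {q1,q2,q3}.
The partition is now stable with 3 blocks: {q0,q6,q7} | {q5,q8} | {q1,q2,q3}.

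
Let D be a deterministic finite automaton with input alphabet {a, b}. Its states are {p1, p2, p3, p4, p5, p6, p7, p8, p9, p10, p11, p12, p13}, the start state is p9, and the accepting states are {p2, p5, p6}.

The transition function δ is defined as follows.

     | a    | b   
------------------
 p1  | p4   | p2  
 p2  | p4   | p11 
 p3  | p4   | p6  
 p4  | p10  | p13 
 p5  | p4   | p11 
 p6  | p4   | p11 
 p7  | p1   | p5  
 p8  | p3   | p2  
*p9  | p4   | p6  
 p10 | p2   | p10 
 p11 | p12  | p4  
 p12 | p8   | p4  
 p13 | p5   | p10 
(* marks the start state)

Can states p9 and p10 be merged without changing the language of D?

No

First remove the unreachable states {p1,p7}; 11 states remain.
Start with accepting vs non-accepting: {p2,p5,p6} | {p3,p4,p8,p9,p10,p11,p12,p13}.
On input a, block {p3,p4,p8,p9,p10,p11,p12,p13} splits into {p3,p4,p8,p9,p11,p12} and {p10,p13}.
Refine {p3,p4,p8,p9,p11,p12} on symbol a: members go to different blocks, giving {p3,p8,p9,p11,p12} and {p4}.
On input a, block {p3,p8,p9,p11,p12} splits into {p8,p11,p12} and {p3,p9}.
Split {p8,p11,p12} by δ(·,a) → {p11,p12} and {p8}.
Split {p11,p12} by δ(·,a) → {p11} and {p12}.
Stable partition: {p2,p5,p6} | {p11} | {p10,p13} | {p4} | {p3,p9} | {p8} | {p12} — 7 equivalence classes.
p9 and p10 end up in different blocks, so they are distinguishable. For instance, the string 'a' is accepted from only p10.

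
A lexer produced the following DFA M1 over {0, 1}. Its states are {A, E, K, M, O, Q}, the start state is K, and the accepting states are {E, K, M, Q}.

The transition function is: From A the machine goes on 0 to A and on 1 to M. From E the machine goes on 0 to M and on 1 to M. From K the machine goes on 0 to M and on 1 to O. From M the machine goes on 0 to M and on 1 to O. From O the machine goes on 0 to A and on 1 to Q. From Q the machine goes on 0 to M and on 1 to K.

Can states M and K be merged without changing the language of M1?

Yes

States {E} cannot be reached from the start state, so discard them.
Start with accepting vs non-accepting: {K,M,Q} | {A,O}.
On input 1, block {K,M,Q} splits into {K,M} and {Q}.
On input 1, block {A,O} splits into {O} and {A}.
No further refinement is possible. Final partition (4 blocks): {K,M} | {O} | {Q} | {A}.
M and K lie in the same block of the stable partition, so they are equivalent — no string distinguishes them.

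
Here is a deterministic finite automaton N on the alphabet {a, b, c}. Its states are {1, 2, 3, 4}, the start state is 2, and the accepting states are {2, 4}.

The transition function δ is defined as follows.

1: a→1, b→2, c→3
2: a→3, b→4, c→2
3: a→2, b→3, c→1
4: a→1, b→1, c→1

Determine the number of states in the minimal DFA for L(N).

All states are reachable from the start state.
P0 = {2,4} | {1,3}.
Split {2,4} by δ(·,b) → {2} and {4}.
Split {1,3} by δ(·,a) → {1} and {3}.
No further refinement is possible. Final partition (4 blocks): {2} | {1} | {4} | {3}.

4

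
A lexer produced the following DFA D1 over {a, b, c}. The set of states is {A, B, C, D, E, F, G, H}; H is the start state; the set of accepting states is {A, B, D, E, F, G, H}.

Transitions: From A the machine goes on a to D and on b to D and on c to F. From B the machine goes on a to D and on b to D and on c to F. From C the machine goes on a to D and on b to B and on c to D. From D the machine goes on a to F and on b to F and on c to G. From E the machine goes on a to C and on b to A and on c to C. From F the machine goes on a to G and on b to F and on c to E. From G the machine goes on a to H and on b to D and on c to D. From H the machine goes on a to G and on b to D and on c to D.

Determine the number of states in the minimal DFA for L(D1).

6

Every state is reachable, so we keep all 8.
Start with accepting vs non-accepting: {A,B,D,E,F,G,H} | {C}.
On input a, block {A,B,D,E,F,G,H} splits into {A,B,D,F,G,H} and {E}.
Refine {A,B,D,F,G,H} on symbol c: members go to different blocks, giving {A,B,D,G,H} and {F}.
Split {A,B,D,G,H} by δ(·,a) → {A,B,G,H} and {D}.
On input a, block {A,B,G,H} splits into {A,B} and {G,H}.
The partition is now stable with 6 blocks: {A,B} | {C} | {E} | {F} | {D} | {G,H}.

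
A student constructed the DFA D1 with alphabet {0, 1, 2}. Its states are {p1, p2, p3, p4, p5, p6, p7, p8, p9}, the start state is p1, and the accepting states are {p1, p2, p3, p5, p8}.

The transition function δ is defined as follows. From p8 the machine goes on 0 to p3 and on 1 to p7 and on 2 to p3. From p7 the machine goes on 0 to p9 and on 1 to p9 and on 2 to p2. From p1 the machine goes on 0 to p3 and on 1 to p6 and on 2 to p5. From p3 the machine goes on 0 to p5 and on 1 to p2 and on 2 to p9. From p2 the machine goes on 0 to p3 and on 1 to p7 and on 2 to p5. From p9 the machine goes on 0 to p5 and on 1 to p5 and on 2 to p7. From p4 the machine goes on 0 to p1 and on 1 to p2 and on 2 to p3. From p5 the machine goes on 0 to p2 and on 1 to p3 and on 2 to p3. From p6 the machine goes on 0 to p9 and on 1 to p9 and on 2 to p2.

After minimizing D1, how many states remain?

5

States {p4,p8} cannot be reached from the start state, so discard them.
Start with accepting vs non-accepting: {p1,p2,p3,p5} | {p6,p7,p9}.
Split {p1,p2,p3,p5} by δ(·,1) → {p1,p2} and {p3,p5}.
Split {p6,p7,p9} by δ(·,0) → {p6,p7} and {p9}.
On input 0, block {p3,p5} splits into {p3} and {p5}.
Stable partition: {p1,p2} | {p6,p7} | {p3} | {p9} | {p5} — 5 equivalence classes.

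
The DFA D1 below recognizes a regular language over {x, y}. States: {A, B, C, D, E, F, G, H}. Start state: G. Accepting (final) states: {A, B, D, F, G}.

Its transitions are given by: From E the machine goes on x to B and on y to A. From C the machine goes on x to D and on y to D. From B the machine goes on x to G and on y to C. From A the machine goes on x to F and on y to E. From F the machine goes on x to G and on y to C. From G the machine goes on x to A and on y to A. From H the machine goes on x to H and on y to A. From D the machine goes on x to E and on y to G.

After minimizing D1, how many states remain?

6

First remove the unreachable states {H}; 7 states remain.
P0 = {A,B,D,F,G} | {C,E}.
Split {A,B,D,F,G} by δ(·,x) → {A,B,F,G} and {D}.
Refine {A,B,F,G} on symbol y: members go to different blocks, giving {A,B,F} and {G}.
On input x, block {A,B,F} splits into {B,F} and {A}.
Refine {C,E} on symbol x: members go to different blocks, giving {C} and {E}.
The partition is now stable with 6 blocks: {B,F} | {C} | {D} | {G} | {A} | {E}.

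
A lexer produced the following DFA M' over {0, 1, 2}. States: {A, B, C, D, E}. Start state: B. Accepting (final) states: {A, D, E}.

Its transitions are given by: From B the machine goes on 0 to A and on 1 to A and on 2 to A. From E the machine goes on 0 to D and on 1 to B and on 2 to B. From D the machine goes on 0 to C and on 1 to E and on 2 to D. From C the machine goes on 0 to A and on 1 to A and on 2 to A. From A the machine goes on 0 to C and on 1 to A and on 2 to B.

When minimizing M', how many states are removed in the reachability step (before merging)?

No path from B leads to D, E; the other 3 states are all reachable.

2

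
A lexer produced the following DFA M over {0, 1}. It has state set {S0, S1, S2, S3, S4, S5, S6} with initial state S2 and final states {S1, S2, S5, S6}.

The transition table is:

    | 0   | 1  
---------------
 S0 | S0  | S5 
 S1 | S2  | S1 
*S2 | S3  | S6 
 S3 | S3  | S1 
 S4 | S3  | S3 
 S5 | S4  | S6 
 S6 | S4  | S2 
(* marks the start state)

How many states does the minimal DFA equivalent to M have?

States {S0,S5} cannot be reached from the start state, so discard them.
P0 = {S1,S2,S6} | {S3,S4}.
Split {S1,S2,S6} by δ(·,0) → {S2,S6} and {S1}.
Split {S3,S4} by δ(·,1) → {S3} and {S4}.
On input 0, block {S2,S6} splits into {S2} and {S6}.
Stable partition: {S2} | {S3} | {S1} | {S4} | {S6} — 5 equivalence classes.

5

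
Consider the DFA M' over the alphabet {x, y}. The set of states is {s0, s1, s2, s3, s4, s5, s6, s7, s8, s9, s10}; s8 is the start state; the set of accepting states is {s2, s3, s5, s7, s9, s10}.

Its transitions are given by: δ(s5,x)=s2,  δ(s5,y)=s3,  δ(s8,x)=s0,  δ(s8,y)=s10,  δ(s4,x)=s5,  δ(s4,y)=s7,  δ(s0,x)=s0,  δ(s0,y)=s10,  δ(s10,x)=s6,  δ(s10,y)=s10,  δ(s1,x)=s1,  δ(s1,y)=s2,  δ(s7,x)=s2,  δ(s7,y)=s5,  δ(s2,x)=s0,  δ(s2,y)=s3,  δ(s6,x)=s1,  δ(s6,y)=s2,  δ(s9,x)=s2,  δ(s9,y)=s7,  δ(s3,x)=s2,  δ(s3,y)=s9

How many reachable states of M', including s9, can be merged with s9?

First remove the unreachable states {s4}; 10 states remain.
P0 = {s2,s3,s5,s7,s9,s10} | {s0,s1,s6,s8}.
On input x, block {s2,s3,s5,s7,s9,s10} splits into {s3,s5,s7,s9} and {s2,s10}.
On input y, block {s2,s10} splits into {s2} and {s10}.
Refine {s0,s1,s6,s8} on symbol y: members go to different blocks, giving {s0,s8} and {s1,s6}.
The partition is now stable with 5 blocks: {s3,s5,s7,s9} | {s0,s8} | {s2} | {s10} | {s1,s6}.
State s9 belongs to the block {s3,s5,s7,s9}, which has 4 states.

4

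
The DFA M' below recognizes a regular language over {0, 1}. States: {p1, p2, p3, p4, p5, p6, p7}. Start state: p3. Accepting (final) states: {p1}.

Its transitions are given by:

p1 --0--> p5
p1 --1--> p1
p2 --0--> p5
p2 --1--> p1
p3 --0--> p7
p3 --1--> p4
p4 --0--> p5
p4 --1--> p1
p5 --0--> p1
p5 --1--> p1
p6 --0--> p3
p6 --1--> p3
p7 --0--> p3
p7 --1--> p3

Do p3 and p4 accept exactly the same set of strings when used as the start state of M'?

No

Reachable states from the start: {p1,p3,p4,p5,p7}. Unreachable: {p2,p6} — drop them.
P0 = {p1} | {p3,p4,p5,p7}.
On input 0, block {p3,p4,p5,p7} splits into {p3,p4,p7} and {p5}.
Refine {p3,p4,p7} on symbol 0: members go to different blocks, giving {p3,p7} and {p4}.
On input 1, block {p3,p7} splits into {p3} and {p7}.
Stable partition: {p1} | {p3} | {p5} | {p4} | {p7} — 5 equivalence classes.
p3 and p4 end up in different blocks, so they are distinguishable. For instance, the string '1' is accepted from only p4.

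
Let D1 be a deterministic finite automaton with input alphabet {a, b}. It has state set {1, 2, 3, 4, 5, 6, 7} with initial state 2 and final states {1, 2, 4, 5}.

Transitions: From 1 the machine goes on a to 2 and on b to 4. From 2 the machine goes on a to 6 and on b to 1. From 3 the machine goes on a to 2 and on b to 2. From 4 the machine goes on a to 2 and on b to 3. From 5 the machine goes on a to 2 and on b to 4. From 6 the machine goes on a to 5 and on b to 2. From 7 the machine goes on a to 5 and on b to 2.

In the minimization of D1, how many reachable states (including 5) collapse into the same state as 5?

Reachable states from the start: {1,2,3,4,5,6}. Unreachable: {7} — drop them.
Start with accepting vs non-accepting: {1,2,4,5} | {3,6}.
Refine {1,2,4,5} on symbol a: members go to different blocks, giving {1,4,5} and {2}.
Split {1,4,5} by δ(·,b) → {1,5} and {4}.
Split {3,6} by δ(·,a) → {3} and {6}.
No further refinement is possible. Final partition (5 blocks): {1,5} | {3} | {2} | {4} | {6}.
State 5 belongs to the block {1,5}, which has 2 states.

2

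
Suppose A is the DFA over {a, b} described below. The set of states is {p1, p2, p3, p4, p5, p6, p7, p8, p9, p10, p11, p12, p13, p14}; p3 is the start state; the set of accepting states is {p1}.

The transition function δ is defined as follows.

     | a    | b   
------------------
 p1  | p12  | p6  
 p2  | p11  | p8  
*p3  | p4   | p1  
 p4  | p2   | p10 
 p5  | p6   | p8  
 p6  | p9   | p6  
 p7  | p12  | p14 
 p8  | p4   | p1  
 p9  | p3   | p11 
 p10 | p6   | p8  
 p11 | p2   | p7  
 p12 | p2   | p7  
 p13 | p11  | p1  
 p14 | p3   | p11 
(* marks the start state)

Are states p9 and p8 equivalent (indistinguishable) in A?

No

States {p5,p13} cannot be reached from the start state, so discard them.
P0 = {p1} | {p2,p3,p4,p6,p7,p8,p9,p10,p11,p12,p14}.
On input b, block {p2,p3,p4,p6,p7,p8,p9,p10,p11,p12,p14} splits into {p2,p4,p6,p7,p9,p10,p11,p12,p14} and {p3,p8}.
Refine {p2,p4,p6,p7,p9,p10,p11,p12,p14} on symbol a: members go to different blocks, giving {p2,p4,p6,p7,p10,p11,p12} and {p9,p14}.
Split {p2,p4,p6,p7,p10,p11,p12} by δ(·,a) → {p2,p4,p7,p10,p11,p12} and {p6}.
Refine {p2,p4,p7,p10,p11,p12} on symbol a: members go to different blocks, giving {p2,p4,p7,p11,p12} and {p10}.
Refine {p2,p4,p7,p11,p12} on symbol b: members go to different blocks, giving {p11,p12} and {p2} and {p4} and {p7}.
Stable partition: {p1} | {p11,p12} | {p3,p8} | {p9,p14} | {p6} | {p10} | {p2} | {p4} | {p7} — 9 equivalence classes.
p9 and p8 end up in different blocks, so they are distinguishable. For instance, the string 'b' is accepted from only p8.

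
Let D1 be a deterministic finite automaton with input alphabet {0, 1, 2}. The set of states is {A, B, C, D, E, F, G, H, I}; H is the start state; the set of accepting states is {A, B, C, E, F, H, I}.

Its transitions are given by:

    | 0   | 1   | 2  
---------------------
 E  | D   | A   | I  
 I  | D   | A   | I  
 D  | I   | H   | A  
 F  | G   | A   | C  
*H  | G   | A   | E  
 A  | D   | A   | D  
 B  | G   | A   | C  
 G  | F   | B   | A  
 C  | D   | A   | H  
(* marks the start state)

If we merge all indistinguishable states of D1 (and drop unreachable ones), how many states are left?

Every state is reachable, so we keep all 9.
Start with accepting vs non-accepting: {A,B,C,E,F,H,I} | {D,G}.
Split {A,B,C,E,F,H,I} by δ(·,2) → {B,C,E,F,H,I} and {A}.
No further refinement is possible. Final partition (3 blocks): {B,C,E,F,H,I} | {D,G} | {A}.

3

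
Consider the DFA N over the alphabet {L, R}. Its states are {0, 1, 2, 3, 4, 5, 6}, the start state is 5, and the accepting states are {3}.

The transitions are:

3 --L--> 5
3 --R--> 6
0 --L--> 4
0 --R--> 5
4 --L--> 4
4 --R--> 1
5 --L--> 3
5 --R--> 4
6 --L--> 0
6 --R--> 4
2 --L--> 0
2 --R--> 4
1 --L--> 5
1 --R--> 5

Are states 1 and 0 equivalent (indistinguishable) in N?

States {2} cannot be reached from the start state, so discard them.
Start with accepting vs non-accepting: {3} | {0,1,4,5,6}.
On input L, block {0,1,4,5,6} splits into {0,1,4,6} and {5}.
Split {0,1,4,6} by δ(·,L) → {0,4,6} and {1}.
Split {0,4,6} by δ(·,R) → {0} and {4} and {6}.
The partition is now stable with 6 blocks: {3} | {0} | {5} | {1} | {4} | {6}.
1 and 0 end up in different blocks, so they are distinguishable. For instance, the string 'LL' is accepted from only 1.

No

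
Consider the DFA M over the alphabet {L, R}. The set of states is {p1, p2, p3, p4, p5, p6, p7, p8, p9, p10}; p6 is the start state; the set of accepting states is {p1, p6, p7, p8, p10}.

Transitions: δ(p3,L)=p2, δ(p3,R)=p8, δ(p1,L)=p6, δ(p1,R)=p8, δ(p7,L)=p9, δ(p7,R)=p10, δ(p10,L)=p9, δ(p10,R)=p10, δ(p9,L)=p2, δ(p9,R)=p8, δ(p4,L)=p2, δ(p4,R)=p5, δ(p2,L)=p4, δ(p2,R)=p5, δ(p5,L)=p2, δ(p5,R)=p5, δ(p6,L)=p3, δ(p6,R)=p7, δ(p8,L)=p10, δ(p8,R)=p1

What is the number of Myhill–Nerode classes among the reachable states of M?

4

Initial partition by acceptance: {p1,p6,p7,p8,p10} | {p2,p3,p4,p5,p9}.
Refine {p1,p6,p7,p8,p10} on symbol L: members go to different blocks, giving {p6,p7,p10} and {p1,p8}.
On input R, block {p2,p3,p4,p5,p9} splits into {p2,p4,p5} and {p3,p9}.
Stable partition: {p6,p7,p10} | {p2,p4,p5} | {p1,p8} | {p3,p9} — 4 equivalence classes.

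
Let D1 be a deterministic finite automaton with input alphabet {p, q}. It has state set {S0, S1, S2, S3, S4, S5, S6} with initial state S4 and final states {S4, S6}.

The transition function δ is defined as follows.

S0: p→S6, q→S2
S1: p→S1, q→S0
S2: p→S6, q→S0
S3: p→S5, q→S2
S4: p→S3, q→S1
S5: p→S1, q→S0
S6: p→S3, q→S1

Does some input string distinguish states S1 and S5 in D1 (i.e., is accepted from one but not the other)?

Initial partition by acceptance: {S4,S6} | {S0,S1,S2,S3,S5}.
On input p, block {S0,S1,S2,S3,S5} splits into {S1,S3,S5} and {S0,S2}.
The partition is now stable with 3 blocks: {S4,S6} | {S1,S3,S5} | {S0,S2}.
S1 and S5 lie in the same block of the stable partition, so they are equivalent — no string distinguishes them.

No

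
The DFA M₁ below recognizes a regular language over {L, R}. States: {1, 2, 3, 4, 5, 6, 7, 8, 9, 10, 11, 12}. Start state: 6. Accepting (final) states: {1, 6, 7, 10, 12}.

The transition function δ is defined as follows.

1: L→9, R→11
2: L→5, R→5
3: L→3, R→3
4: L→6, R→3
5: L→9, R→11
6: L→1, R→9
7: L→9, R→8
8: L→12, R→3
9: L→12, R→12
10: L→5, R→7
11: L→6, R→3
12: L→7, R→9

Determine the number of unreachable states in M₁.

4

BFS from 6 reaches {1, 3, 6, 7, 8, 9, 11, 12}; the 4 state(s) 2, 4, 5, 10 are never visited.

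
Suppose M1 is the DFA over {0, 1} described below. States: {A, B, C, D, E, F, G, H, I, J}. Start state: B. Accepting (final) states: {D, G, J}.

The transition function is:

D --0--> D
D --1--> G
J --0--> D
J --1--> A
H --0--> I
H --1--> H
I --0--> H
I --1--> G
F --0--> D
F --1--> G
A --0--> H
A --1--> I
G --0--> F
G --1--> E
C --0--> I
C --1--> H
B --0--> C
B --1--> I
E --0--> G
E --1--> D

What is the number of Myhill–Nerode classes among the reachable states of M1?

7

Reachable states from the start: {B,C,D,E,F,G,H,I}. Unreachable: {A,J} — drop them.
Initial partition by acceptance: {D,G} | {B,C,E,F,H,I}.
Refine {D,G} on symbol 0: members go to different blocks, giving {D} and {G}.
On input 0, block {B,C,E,F,H,I} splits into {B,C,H,I} and {E} and {F}.
Refine {B,C,H,I} on symbol 1: members go to different blocks, giving {B,C,H} and {I}.
Refine {B,C,H} on symbol 0: members go to different blocks, giving {C,H} and {B}.
Stable partition: {D} | {C,H} | {G} | {E} | {F} | {I} | {B} — 7 equivalence classes.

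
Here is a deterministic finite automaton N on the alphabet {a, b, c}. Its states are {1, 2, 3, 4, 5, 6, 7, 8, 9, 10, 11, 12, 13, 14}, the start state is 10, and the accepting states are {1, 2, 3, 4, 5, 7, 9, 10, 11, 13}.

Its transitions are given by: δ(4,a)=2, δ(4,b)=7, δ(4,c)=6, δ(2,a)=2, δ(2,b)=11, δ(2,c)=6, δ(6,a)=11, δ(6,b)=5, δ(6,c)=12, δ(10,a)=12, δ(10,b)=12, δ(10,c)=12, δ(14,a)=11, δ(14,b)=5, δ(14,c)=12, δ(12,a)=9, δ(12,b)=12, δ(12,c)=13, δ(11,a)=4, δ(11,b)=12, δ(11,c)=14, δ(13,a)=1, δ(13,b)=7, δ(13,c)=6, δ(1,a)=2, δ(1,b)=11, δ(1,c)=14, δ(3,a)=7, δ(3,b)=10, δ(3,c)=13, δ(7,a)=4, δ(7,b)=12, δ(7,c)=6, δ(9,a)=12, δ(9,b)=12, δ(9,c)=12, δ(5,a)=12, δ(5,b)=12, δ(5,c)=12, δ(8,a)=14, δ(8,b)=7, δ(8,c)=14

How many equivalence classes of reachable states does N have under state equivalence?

5

States {3,8} cannot be reached from the start state, so discard them.
P0 = {1,2,4,5,7,9,10,11,13} | {6,12,14}.
Refine {1,2,4,5,7,9,10,11,13} on symbol a: members go to different blocks, giving {1,2,4,7,11,13} and {5,9,10}.
Refine {1,2,4,7,11,13} on symbol b: members go to different blocks, giving {1,2,4,13} and {7,11}.
Split {6,12,14} by δ(·,a) → {6,14} and {12}.
Stable partition: {1,2,4,13} | {6,14} | {5,9,10} | {7,11} | {12} — 5 equivalence classes.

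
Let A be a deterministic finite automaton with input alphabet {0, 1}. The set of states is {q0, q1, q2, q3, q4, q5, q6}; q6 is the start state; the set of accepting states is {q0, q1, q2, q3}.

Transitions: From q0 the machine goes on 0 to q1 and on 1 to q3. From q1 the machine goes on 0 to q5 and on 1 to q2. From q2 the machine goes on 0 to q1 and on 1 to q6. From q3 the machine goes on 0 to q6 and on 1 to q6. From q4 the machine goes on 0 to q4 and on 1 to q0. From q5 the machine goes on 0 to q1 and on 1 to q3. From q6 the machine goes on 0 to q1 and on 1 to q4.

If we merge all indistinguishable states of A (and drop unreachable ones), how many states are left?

7

Start with accepting vs non-accepting: {q0,q1,q2,q3} | {q4,q5,q6}.
Split {q0,q1,q2,q3} by δ(·,0) → {q0,q2} and {q1,q3}.
On input 1, block {q0,q2} splits into {q0} and {q2}.
Split {q4,q5,q6} by δ(·,0) → {q5,q6} and {q4}.
Split {q5,q6} by δ(·,1) → {q5} and {q6}.
Split {q1,q3} by δ(·,0) → {q1} and {q3}.
Stable partition: {q0} | {q5} | {q1} | {q2} | {q4} | {q6} | {q3} — 7 equivalence classes.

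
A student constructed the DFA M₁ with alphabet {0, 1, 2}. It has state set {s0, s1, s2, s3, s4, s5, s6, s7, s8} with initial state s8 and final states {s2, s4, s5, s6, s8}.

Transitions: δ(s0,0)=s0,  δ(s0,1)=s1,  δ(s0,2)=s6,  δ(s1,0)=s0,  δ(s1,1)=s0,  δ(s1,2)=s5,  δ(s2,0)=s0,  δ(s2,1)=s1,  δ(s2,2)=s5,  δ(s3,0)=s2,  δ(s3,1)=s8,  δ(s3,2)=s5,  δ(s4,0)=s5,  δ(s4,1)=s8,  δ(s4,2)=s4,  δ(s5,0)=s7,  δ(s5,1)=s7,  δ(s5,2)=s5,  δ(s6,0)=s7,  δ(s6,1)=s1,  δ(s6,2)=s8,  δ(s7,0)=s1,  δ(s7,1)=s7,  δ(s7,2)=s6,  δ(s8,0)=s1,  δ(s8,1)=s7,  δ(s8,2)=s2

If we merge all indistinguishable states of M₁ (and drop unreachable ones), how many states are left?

Reachable states from the start: {s0,s1,s2,s5,s6,s7,s8}. Unreachable: {s3,s4} — drop them.
Start with accepting vs non-accepting: {s2,s5,s6,s8} | {s0,s1,s7}.
No further refinement is possible. Final partition (2 blocks): {s2,s5,s6,s8} | {s0,s1,s7}.

2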